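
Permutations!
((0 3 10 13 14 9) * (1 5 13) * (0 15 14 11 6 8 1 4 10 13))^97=(0 3 13 11 6 8 1 5)(4 10)(9 15 14)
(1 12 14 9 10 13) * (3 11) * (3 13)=[0, 12, 2, 11, 4, 5, 6, 7, 8, 10, 3, 13, 14, 1, 9]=(1 12 14 9 10 3 11 13)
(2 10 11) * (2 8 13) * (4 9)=(2 10 11 8 13)(4 9)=[0, 1, 10, 3, 9, 5, 6, 7, 13, 4, 11, 8, 12, 2]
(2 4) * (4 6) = (2 6 4) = [0, 1, 6, 3, 2, 5, 4]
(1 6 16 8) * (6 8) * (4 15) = (1 8)(4 15)(6 16) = [0, 8, 2, 3, 15, 5, 16, 7, 1, 9, 10, 11, 12, 13, 14, 4, 6]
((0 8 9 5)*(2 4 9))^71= (0 5 9 4 2 8)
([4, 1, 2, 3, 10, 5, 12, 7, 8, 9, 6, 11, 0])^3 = (0 6 4 12 10)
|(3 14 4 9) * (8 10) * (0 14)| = |(0 14 4 9 3)(8 10)| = 10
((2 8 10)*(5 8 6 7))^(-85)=((2 6 7 5 8 10))^(-85)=(2 10 8 5 7 6)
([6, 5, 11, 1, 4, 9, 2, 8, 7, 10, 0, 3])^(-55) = (0 10 9 5 1 3 11 2 6)(7 8)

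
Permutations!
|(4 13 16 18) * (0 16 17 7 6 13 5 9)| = 12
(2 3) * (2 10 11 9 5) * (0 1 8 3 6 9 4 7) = (0 1 8 3 10 11 4 7)(2 6 9 5) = [1, 8, 6, 10, 7, 2, 9, 0, 3, 5, 11, 4]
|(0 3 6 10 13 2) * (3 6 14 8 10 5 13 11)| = |(0 6 5 13 2)(3 14 8 10 11)| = 5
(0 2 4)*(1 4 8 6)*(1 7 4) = (0 2 8 6 7 4) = [2, 1, 8, 3, 0, 5, 7, 4, 6]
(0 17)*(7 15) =(0 17)(7 15) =[17, 1, 2, 3, 4, 5, 6, 15, 8, 9, 10, 11, 12, 13, 14, 7, 16, 0]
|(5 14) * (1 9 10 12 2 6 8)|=|(1 9 10 12 2 6 8)(5 14)|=14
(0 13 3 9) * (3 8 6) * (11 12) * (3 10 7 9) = [13, 1, 2, 3, 4, 5, 10, 9, 6, 0, 7, 12, 11, 8] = (0 13 8 6 10 7 9)(11 12)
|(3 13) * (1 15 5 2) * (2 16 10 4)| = 14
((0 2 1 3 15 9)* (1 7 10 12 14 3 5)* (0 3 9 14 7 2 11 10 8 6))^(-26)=(0 10 7 6 11 12 8)(3 14)(9 15)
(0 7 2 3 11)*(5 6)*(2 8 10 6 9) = [7, 1, 3, 11, 4, 9, 5, 8, 10, 2, 6, 0] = (0 7 8 10 6 5 9 2 3 11)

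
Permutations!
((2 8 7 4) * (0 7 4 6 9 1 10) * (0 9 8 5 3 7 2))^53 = ((0 2 5 3 7 6 8 4)(1 10 9))^53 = (0 6 5 4 7 2 8 3)(1 9 10)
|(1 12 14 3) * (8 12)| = 5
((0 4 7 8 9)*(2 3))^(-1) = ((0 4 7 8 9)(2 3))^(-1) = (0 9 8 7 4)(2 3)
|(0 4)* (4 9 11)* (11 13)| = |(0 9 13 11 4)| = 5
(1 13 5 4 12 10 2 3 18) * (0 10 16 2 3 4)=(0 10 3 18 1 13 5)(2 4 12 16)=[10, 13, 4, 18, 12, 0, 6, 7, 8, 9, 3, 11, 16, 5, 14, 15, 2, 17, 1]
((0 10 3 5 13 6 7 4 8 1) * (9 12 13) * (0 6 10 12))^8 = (0 12 13 10 3 5 9)(1 4 6 8 7)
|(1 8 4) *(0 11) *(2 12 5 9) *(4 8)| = |(0 11)(1 4)(2 12 5 9)| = 4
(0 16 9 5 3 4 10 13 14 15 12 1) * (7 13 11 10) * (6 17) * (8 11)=(0 16 9 5 3 4 7 13 14 15 12 1)(6 17)(8 11 10)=[16, 0, 2, 4, 7, 3, 17, 13, 11, 5, 8, 10, 1, 14, 15, 12, 9, 6]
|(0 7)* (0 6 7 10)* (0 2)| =6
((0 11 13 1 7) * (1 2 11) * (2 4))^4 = ((0 1 7)(2 11 13 4))^4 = (13)(0 1 7)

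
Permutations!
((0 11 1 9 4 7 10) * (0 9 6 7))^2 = ((0 11 1 6 7 10 9 4))^2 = (0 1 7 9)(4 11 6 10)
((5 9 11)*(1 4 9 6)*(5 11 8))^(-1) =(11)(1 6 5 8 9 4)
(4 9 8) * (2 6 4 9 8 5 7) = [0, 1, 6, 3, 8, 7, 4, 2, 9, 5] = (2 6 4 8 9 5 7)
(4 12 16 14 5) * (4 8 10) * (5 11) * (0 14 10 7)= [14, 1, 2, 3, 12, 8, 6, 0, 7, 9, 4, 5, 16, 13, 11, 15, 10]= (0 14 11 5 8 7)(4 12 16 10)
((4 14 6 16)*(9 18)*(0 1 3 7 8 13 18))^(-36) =((0 1 3 7 8 13 18 9)(4 14 6 16))^(-36) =(0 8)(1 13)(3 18)(7 9)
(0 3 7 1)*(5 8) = [3, 0, 2, 7, 4, 8, 6, 1, 5] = (0 3 7 1)(5 8)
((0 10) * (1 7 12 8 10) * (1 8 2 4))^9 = (1 4 2 12 7)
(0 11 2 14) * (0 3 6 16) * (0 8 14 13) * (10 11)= [10, 1, 13, 6, 4, 5, 16, 7, 14, 9, 11, 2, 12, 0, 3, 15, 8]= (0 10 11 2 13)(3 6 16 8 14)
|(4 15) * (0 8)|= |(0 8)(4 15)|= 2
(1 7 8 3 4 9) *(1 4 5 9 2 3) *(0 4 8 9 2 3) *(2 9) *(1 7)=[4, 1, 0, 5, 3, 9, 6, 2, 7, 8]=(0 4 3 5 9 8 7 2)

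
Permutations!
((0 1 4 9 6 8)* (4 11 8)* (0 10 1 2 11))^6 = (11)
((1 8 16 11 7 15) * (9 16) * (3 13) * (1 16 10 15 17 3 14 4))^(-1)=(1 4 14 13 3 17 7 11 16 15 10 9 8)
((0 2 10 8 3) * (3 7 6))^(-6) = ((0 2 10 8 7 6 3))^(-6) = (0 2 10 8 7 6 3)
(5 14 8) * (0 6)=(0 6)(5 14 8)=[6, 1, 2, 3, 4, 14, 0, 7, 5, 9, 10, 11, 12, 13, 8]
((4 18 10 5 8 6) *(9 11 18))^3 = ((4 9 11 18 10 5 8 6))^3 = (4 18 8 9 10 6 11 5)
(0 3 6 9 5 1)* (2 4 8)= (0 3 6 9 5 1)(2 4 8)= [3, 0, 4, 6, 8, 1, 9, 7, 2, 5]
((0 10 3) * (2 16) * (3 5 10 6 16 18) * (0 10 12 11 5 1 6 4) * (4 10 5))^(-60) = ((0 10 1 6 16 2 18 3 5 12 11 4))^(-60) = (18)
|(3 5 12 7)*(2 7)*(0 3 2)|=4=|(0 3 5 12)(2 7)|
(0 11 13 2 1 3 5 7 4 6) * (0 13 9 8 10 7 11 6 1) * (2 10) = [6, 3, 0, 5, 1, 11, 13, 4, 2, 8, 7, 9, 12, 10] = (0 6 13 10 7 4 1 3 5 11 9 8 2)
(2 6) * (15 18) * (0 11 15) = (0 11 15 18)(2 6) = [11, 1, 6, 3, 4, 5, 2, 7, 8, 9, 10, 15, 12, 13, 14, 18, 16, 17, 0]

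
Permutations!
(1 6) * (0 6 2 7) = (0 6 1 2 7) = [6, 2, 7, 3, 4, 5, 1, 0]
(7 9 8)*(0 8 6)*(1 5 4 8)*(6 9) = (9)(0 1 5 4 8 7 6) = [1, 5, 2, 3, 8, 4, 0, 6, 7, 9]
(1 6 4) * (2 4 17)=(1 6 17 2 4)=[0, 6, 4, 3, 1, 5, 17, 7, 8, 9, 10, 11, 12, 13, 14, 15, 16, 2]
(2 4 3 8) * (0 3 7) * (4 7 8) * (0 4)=(0 3)(2 7 4 8)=[3, 1, 7, 0, 8, 5, 6, 4, 2]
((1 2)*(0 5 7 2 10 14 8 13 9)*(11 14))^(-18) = ((0 5 7 2 1 10 11 14 8 13 9))^(-18) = (0 1 8 5 10 13 7 11 9 2 14)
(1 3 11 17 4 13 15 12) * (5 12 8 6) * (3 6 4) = [0, 6, 2, 11, 13, 12, 5, 7, 4, 9, 10, 17, 1, 15, 14, 8, 16, 3] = (1 6 5 12)(3 11 17)(4 13 15 8)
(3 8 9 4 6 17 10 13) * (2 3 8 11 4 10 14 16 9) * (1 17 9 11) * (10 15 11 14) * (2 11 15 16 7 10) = [0, 17, 3, 1, 6, 5, 9, 10, 11, 16, 13, 4, 12, 8, 7, 15, 14, 2] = (1 17 2 3)(4 6 9 16 14 7 10 13 8 11)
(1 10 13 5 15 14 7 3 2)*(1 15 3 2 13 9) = (1 10 9)(2 15 14 7)(3 13 5) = [0, 10, 15, 13, 4, 3, 6, 2, 8, 1, 9, 11, 12, 5, 7, 14]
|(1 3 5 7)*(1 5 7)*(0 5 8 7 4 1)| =6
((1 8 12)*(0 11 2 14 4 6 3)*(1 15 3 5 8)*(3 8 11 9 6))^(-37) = (0 3 4 14 2 11 5 6 9)(8 15 12)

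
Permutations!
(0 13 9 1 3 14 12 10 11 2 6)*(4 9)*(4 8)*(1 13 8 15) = (0 8 4 9 13 15 1 3 14 12 10 11 2 6) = [8, 3, 6, 14, 9, 5, 0, 7, 4, 13, 11, 2, 10, 15, 12, 1]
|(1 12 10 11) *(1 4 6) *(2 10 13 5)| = 9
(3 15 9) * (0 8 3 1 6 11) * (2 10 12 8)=(0 2 10 12 8 3 15 9 1 6 11)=[2, 6, 10, 15, 4, 5, 11, 7, 3, 1, 12, 0, 8, 13, 14, 9]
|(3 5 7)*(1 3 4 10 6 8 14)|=9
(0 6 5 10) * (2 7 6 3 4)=(0 3 4 2 7 6 5 10)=[3, 1, 7, 4, 2, 10, 5, 6, 8, 9, 0]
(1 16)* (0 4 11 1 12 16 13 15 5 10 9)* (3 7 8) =(0 4 11 1 13 15 5 10 9)(3 7 8)(12 16) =[4, 13, 2, 7, 11, 10, 6, 8, 3, 0, 9, 1, 16, 15, 14, 5, 12]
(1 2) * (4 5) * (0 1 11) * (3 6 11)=(0 1 2 3 6 11)(4 5)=[1, 2, 3, 6, 5, 4, 11, 7, 8, 9, 10, 0]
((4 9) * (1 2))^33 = (1 2)(4 9)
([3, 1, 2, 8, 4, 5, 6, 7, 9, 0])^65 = [3, 1, 2, 8, 4, 5, 6, 7, 9, 0]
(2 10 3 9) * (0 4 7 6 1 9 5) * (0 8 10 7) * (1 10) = (0 4)(1 9 2 7 6 10 3 5 8) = [4, 9, 7, 5, 0, 8, 10, 6, 1, 2, 3]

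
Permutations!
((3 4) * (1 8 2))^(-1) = (1 2 8)(3 4)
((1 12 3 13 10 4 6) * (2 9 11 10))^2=(1 3 2 11 4)(6 12 13 9 10)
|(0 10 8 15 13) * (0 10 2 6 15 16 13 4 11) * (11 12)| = |(0 2 6 15 4 12 11)(8 16 13 10)| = 28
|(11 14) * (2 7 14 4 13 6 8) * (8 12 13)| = 6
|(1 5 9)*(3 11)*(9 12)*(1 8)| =10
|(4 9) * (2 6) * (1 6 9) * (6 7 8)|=|(1 7 8 6 2 9 4)|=7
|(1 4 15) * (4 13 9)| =5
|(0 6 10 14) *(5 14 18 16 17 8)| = |(0 6 10 18 16 17 8 5 14)| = 9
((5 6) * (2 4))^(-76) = (6)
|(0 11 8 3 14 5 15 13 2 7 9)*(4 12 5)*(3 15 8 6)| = 14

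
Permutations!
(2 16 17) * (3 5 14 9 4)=(2 16 17)(3 5 14 9 4)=[0, 1, 16, 5, 3, 14, 6, 7, 8, 4, 10, 11, 12, 13, 9, 15, 17, 2]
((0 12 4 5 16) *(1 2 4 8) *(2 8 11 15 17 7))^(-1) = ((0 12 11 15 17 7 2 4 5 16)(1 8))^(-1) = (0 16 5 4 2 7 17 15 11 12)(1 8)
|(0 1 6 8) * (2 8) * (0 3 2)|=3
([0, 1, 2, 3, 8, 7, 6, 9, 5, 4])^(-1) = [0, 1, 2, 3, 9, 8, 6, 5, 4, 7]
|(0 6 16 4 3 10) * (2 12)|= |(0 6 16 4 3 10)(2 12)|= 6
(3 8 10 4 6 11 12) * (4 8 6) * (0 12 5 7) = (0 12 3 6 11 5 7)(8 10) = [12, 1, 2, 6, 4, 7, 11, 0, 10, 9, 8, 5, 3]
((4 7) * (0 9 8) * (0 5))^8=(9)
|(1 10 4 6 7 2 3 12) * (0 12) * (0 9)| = |(0 12 1 10 4 6 7 2 3 9)| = 10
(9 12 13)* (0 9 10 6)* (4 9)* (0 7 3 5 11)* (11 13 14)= (0 4 9 12 14 11)(3 5 13 10 6 7)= [4, 1, 2, 5, 9, 13, 7, 3, 8, 12, 6, 0, 14, 10, 11]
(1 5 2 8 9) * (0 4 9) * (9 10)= (0 4 10 9 1 5 2 8)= [4, 5, 8, 3, 10, 2, 6, 7, 0, 1, 9]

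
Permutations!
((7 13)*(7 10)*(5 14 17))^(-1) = ((5 14 17)(7 13 10))^(-1) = (5 17 14)(7 10 13)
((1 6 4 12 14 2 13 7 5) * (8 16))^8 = (16)(1 5 7 13 2 14 12 4 6)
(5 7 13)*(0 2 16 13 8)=[2, 1, 16, 3, 4, 7, 6, 8, 0, 9, 10, 11, 12, 5, 14, 15, 13]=(0 2 16 13 5 7 8)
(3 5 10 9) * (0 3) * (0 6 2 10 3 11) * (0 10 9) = (0 11 10)(2 9 6)(3 5) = [11, 1, 9, 5, 4, 3, 2, 7, 8, 6, 0, 10]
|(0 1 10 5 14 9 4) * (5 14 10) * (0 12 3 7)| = |(0 1 5 10 14 9 4 12 3 7)| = 10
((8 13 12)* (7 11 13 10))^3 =((7 11 13 12 8 10))^3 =(7 12)(8 11)(10 13)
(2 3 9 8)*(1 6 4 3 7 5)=(1 6 4 3 9 8 2 7 5)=[0, 6, 7, 9, 3, 1, 4, 5, 2, 8]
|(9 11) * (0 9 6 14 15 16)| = 7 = |(0 9 11 6 14 15 16)|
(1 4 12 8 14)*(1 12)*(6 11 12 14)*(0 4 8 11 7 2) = [4, 8, 0, 3, 1, 5, 7, 2, 6, 9, 10, 12, 11, 13, 14] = (14)(0 4 1 8 6 7 2)(11 12)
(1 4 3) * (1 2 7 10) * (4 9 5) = (1 9 5 4 3 2 7 10) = [0, 9, 7, 2, 3, 4, 6, 10, 8, 5, 1]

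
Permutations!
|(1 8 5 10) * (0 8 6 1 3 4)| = |(0 8 5 10 3 4)(1 6)| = 6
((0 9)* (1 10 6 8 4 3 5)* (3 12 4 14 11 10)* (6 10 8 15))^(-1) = (0 9)(1 5 3)(4 12)(6 15)(8 11 14)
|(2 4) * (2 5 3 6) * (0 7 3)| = 7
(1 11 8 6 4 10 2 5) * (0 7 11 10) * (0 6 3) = (0 7 11 8 3)(1 10 2 5)(4 6) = [7, 10, 5, 0, 6, 1, 4, 11, 3, 9, 2, 8]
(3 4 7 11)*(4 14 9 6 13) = (3 14 9 6 13 4 7 11) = [0, 1, 2, 14, 7, 5, 13, 11, 8, 6, 10, 3, 12, 4, 9]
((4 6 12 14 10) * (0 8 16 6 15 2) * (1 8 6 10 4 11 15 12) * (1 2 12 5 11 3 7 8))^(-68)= (0 6 2)(3 8 10 7 16)(4 12 11)(5 14 15)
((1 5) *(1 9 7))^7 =((1 5 9 7))^7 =(1 7 9 5)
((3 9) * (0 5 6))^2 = (9)(0 6 5)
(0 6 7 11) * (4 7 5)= (0 6 5 4 7 11)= [6, 1, 2, 3, 7, 4, 5, 11, 8, 9, 10, 0]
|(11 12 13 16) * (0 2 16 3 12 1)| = |(0 2 16 11 1)(3 12 13)| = 15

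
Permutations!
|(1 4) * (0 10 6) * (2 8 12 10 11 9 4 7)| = |(0 11 9 4 1 7 2 8 12 10 6)| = 11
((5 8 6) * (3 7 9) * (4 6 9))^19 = ((3 7 4 6 5 8 9))^19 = (3 8 6 7 9 5 4)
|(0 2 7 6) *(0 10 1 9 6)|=12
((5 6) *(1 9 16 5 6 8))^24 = (1 8 5 16 9)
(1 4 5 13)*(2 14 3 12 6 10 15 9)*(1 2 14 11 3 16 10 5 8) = (1 4 8)(2 11 3 12 6 5 13)(9 14 16 10 15) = [0, 4, 11, 12, 8, 13, 5, 7, 1, 14, 15, 3, 6, 2, 16, 9, 10]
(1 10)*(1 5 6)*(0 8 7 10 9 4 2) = (0 8 7 10 5 6 1 9 4 2) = [8, 9, 0, 3, 2, 6, 1, 10, 7, 4, 5]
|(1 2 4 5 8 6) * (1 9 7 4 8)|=|(1 2 8 6 9 7 4 5)|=8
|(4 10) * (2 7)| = 2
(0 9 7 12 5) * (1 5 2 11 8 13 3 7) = (0 9 1 5)(2 11 8 13 3 7 12) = [9, 5, 11, 7, 4, 0, 6, 12, 13, 1, 10, 8, 2, 3]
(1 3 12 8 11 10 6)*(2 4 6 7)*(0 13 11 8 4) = [13, 3, 0, 12, 6, 5, 1, 2, 8, 9, 7, 10, 4, 11] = (0 13 11 10 7 2)(1 3 12 4 6)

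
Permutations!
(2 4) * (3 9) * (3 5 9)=(2 4)(5 9)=[0, 1, 4, 3, 2, 9, 6, 7, 8, 5]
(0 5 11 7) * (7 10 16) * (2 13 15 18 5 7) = [7, 1, 13, 3, 4, 11, 6, 0, 8, 9, 16, 10, 12, 15, 14, 18, 2, 17, 5] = (0 7)(2 13 15 18 5 11 10 16)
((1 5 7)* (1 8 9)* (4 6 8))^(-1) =((1 5 7 4 6 8 9))^(-1) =(1 9 8 6 4 7 5)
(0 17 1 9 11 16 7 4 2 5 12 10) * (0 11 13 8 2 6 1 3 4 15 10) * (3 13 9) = (0 17 13 8 2 5 12)(1 3 4 6)(7 15 10 11 16) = [17, 3, 5, 4, 6, 12, 1, 15, 2, 9, 11, 16, 0, 8, 14, 10, 7, 13]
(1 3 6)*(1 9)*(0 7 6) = (0 7 6 9 1 3) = [7, 3, 2, 0, 4, 5, 9, 6, 8, 1]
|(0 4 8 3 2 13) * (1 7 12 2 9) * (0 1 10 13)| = 11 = |(0 4 8 3 9 10 13 1 7 12 2)|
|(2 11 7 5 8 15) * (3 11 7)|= |(2 7 5 8 15)(3 11)|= 10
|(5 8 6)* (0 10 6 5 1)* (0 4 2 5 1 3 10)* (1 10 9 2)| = 14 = |(1 4)(2 5 8 10 6 3 9)|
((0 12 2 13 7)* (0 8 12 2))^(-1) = ((0 2 13 7 8 12))^(-1) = (0 12 8 7 13 2)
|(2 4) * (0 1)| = |(0 1)(2 4)| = 2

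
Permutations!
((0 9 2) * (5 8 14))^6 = ((0 9 2)(5 8 14))^6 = (14)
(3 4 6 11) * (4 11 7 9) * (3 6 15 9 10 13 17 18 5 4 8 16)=(3 11 6 7 10 13 17 18 5 4 15 9 8 16)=[0, 1, 2, 11, 15, 4, 7, 10, 16, 8, 13, 6, 12, 17, 14, 9, 3, 18, 5]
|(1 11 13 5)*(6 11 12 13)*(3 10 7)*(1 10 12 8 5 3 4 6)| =24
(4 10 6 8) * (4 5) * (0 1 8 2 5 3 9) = [1, 8, 5, 9, 10, 4, 2, 7, 3, 0, 6] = (0 1 8 3 9)(2 5 4 10 6)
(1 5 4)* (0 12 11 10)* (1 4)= [12, 5, 2, 3, 4, 1, 6, 7, 8, 9, 0, 10, 11]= (0 12 11 10)(1 5)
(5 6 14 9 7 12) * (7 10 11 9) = (5 6 14 7 12)(9 10 11) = [0, 1, 2, 3, 4, 6, 14, 12, 8, 10, 11, 9, 5, 13, 7]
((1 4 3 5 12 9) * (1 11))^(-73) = (1 12 4 9 3 11 5)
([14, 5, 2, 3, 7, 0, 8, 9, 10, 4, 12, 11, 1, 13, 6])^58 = (0 6 10 1)(4 7 9)(5 14 8 12)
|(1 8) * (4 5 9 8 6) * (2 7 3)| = 6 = |(1 6 4 5 9 8)(2 7 3)|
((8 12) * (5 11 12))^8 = (12)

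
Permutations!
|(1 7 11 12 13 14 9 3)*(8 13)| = |(1 7 11 12 8 13 14 9 3)| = 9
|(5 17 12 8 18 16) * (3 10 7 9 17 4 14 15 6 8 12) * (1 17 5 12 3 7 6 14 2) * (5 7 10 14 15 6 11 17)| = 84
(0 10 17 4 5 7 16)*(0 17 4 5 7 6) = (0 10 4 7 16 17 5 6) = [10, 1, 2, 3, 7, 6, 0, 16, 8, 9, 4, 11, 12, 13, 14, 15, 17, 5]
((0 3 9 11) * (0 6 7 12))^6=((0 3 9 11 6 7 12))^6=(0 12 7 6 11 9 3)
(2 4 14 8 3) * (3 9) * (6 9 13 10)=[0, 1, 4, 2, 14, 5, 9, 7, 13, 3, 6, 11, 12, 10, 8]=(2 4 14 8 13 10 6 9 3)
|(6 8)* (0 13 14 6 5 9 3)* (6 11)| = |(0 13 14 11 6 8 5 9 3)| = 9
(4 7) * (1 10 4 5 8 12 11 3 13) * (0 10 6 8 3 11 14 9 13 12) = (0 10 4 7 5 3 12 14 9 13 1 6 8) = [10, 6, 2, 12, 7, 3, 8, 5, 0, 13, 4, 11, 14, 1, 9]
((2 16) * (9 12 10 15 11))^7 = (2 16)(9 10 11 12 15)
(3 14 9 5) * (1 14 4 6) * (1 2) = (1 14 9 5 3 4 6 2) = [0, 14, 1, 4, 6, 3, 2, 7, 8, 5, 10, 11, 12, 13, 9]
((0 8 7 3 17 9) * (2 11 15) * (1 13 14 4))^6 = ((0 8 7 3 17 9)(1 13 14 4)(2 11 15))^6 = (17)(1 14)(4 13)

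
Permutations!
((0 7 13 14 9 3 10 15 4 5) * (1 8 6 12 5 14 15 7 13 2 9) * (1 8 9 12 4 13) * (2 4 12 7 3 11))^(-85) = ((0 1 9 11 2 7 4 14 8 6 12 5)(3 10)(13 15))^(-85) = (0 5 12 6 8 14 4 7 2 11 9 1)(3 10)(13 15)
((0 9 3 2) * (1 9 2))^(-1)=(0 2)(1 3 9)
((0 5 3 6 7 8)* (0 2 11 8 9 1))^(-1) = ((0 5 3 6 7 9 1)(2 11 8))^(-1) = (0 1 9 7 6 3 5)(2 8 11)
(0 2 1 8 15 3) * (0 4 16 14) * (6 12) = [2, 8, 1, 4, 16, 5, 12, 7, 15, 9, 10, 11, 6, 13, 0, 3, 14] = (0 2 1 8 15 3 4 16 14)(6 12)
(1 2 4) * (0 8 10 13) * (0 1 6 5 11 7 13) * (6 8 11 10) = [11, 2, 4, 3, 8, 10, 5, 13, 6, 9, 0, 7, 12, 1] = (0 11 7 13 1 2 4 8 6 5 10)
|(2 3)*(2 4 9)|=4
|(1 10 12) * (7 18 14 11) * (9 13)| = 12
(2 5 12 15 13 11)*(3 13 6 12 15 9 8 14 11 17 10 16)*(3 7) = (2 5 15 6 12 9 8 14 11)(3 13 17 10 16 7) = [0, 1, 5, 13, 4, 15, 12, 3, 14, 8, 16, 2, 9, 17, 11, 6, 7, 10]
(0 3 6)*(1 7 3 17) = (0 17 1 7 3 6) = [17, 7, 2, 6, 4, 5, 0, 3, 8, 9, 10, 11, 12, 13, 14, 15, 16, 1]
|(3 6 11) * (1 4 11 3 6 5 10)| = |(1 4 11 6 3 5 10)| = 7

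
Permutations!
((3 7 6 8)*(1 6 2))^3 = (1 3)(2 8)(6 7)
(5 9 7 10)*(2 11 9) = [0, 1, 11, 3, 4, 2, 6, 10, 8, 7, 5, 9] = (2 11 9 7 10 5)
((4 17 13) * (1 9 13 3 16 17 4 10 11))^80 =(3 17 16)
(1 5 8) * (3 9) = (1 5 8)(3 9) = [0, 5, 2, 9, 4, 8, 6, 7, 1, 3]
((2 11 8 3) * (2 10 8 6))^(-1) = (2 6 11)(3 8 10)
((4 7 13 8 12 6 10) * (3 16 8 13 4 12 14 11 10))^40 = (16)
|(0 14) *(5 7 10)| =|(0 14)(5 7 10)| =6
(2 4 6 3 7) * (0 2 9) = [2, 1, 4, 7, 6, 5, 3, 9, 8, 0] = (0 2 4 6 3 7 9)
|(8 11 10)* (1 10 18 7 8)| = 4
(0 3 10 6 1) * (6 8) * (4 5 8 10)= [3, 0, 2, 4, 5, 8, 1, 7, 6, 9, 10]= (10)(0 3 4 5 8 6 1)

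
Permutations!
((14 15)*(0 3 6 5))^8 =(15)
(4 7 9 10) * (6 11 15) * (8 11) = [0, 1, 2, 3, 7, 5, 8, 9, 11, 10, 4, 15, 12, 13, 14, 6] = (4 7 9 10)(6 8 11 15)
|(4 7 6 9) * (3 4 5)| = |(3 4 7 6 9 5)| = 6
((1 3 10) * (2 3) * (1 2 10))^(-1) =((1 10 2 3))^(-1) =(1 3 2 10)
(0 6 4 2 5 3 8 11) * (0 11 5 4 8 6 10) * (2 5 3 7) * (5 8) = (11)(0 10)(2 4 8 3 6 5 7) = [10, 1, 4, 6, 8, 7, 5, 2, 3, 9, 0, 11]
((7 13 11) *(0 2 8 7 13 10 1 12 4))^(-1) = (0 4 12 1 10 7 8 2)(11 13)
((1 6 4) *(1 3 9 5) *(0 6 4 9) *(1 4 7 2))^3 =(0 5)(3 9)(4 6) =((0 6 9 5 4 3)(1 7 2))^3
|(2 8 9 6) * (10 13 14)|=|(2 8 9 6)(10 13 14)|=12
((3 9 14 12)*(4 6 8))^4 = (14)(4 6 8)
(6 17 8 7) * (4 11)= [0, 1, 2, 3, 11, 5, 17, 6, 7, 9, 10, 4, 12, 13, 14, 15, 16, 8]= (4 11)(6 17 8 7)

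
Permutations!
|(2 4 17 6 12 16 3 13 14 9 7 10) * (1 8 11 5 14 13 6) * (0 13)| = 44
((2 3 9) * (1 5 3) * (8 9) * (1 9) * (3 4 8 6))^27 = (1 8 4 5)(2 9)(3 6)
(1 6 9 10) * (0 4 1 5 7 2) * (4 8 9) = (0 8 9 10 5 7 2)(1 6 4) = [8, 6, 0, 3, 1, 7, 4, 2, 9, 10, 5]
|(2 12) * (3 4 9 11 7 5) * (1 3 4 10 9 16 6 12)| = 12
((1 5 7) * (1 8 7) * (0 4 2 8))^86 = ((0 4 2 8 7)(1 5))^86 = (0 4 2 8 7)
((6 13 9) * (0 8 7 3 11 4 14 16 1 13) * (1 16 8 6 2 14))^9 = (16)(0 6)(1 4 11 3 7 8 14 2 9 13)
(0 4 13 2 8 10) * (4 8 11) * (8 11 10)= (0 11 4 13 2 10)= [11, 1, 10, 3, 13, 5, 6, 7, 8, 9, 0, 4, 12, 2]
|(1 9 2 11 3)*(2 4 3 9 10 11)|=6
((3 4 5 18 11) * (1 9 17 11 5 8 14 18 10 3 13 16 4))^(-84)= ((1 9 17 11 13 16 4 8 14 18 5 10 3))^(-84)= (1 8 9 14 17 18 11 5 13 10 16 3 4)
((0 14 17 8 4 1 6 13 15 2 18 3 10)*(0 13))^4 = (0 4 14 1 17 6 8)(2 13 3)(10 18 15)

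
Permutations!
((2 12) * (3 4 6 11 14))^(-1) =(2 12)(3 14 11 6 4)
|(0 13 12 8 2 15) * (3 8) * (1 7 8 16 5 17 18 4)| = 14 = |(0 13 12 3 16 5 17 18 4 1 7 8 2 15)|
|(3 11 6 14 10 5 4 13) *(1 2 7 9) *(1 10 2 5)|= |(1 5 4 13 3 11 6 14 2 7 9 10)|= 12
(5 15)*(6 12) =(5 15)(6 12) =[0, 1, 2, 3, 4, 15, 12, 7, 8, 9, 10, 11, 6, 13, 14, 5]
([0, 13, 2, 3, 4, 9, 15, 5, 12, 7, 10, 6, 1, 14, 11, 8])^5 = (1 15 14 12 6 13 8 11)(5 7 9)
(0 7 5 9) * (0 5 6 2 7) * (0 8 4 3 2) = (0 8 4 3 2 7 6)(5 9) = [8, 1, 7, 2, 3, 9, 0, 6, 4, 5]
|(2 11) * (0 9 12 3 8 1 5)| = 14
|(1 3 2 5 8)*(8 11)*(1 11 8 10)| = 7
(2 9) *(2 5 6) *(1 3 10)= [0, 3, 9, 10, 4, 6, 2, 7, 8, 5, 1]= (1 3 10)(2 9 5 6)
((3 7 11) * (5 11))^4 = ((3 7 5 11))^4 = (11)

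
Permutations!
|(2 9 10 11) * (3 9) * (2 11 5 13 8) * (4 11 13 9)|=|(2 3 4 11 13 8)(5 9 10)|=6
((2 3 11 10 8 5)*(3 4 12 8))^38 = (2 8 4 5 12)(3 10 11)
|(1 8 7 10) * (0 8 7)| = |(0 8)(1 7 10)| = 6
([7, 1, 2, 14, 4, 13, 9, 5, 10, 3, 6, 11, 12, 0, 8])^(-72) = [0, 1, 2, 3, 4, 5, 6, 7, 8, 9, 10, 11, 12, 13, 14]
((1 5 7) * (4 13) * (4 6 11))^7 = (1 5 7)(4 11 6 13)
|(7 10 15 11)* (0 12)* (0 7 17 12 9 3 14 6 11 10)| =18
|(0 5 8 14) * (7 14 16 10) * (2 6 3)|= 21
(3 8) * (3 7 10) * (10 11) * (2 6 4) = (2 6 4)(3 8 7 11 10) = [0, 1, 6, 8, 2, 5, 4, 11, 7, 9, 3, 10]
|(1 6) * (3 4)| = |(1 6)(3 4)| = 2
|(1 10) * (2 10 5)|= |(1 5 2 10)|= 4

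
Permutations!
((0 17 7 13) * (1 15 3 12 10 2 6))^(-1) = (0 13 7 17)(1 6 2 10 12 3 15)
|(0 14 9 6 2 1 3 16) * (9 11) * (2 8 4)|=11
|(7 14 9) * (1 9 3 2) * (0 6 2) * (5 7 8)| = 10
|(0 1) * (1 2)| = |(0 2 1)| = 3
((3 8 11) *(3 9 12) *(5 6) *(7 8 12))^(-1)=(3 12)(5 6)(7 9 11 8)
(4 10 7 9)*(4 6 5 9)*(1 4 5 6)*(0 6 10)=(0 6 10 7 5 9 1 4)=[6, 4, 2, 3, 0, 9, 10, 5, 8, 1, 7]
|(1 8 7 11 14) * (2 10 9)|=15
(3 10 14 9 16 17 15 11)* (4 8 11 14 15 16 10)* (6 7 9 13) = (3 4 8 11)(6 7 9 10 15 14 13)(16 17) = [0, 1, 2, 4, 8, 5, 7, 9, 11, 10, 15, 3, 12, 6, 13, 14, 17, 16]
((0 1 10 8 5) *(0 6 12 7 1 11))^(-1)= ((0 11)(1 10 8 5 6 12 7))^(-1)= (0 11)(1 7 12 6 5 8 10)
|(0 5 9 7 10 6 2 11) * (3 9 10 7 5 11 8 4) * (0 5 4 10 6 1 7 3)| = 12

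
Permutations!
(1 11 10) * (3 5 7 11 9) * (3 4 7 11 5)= (1 9 4 7 5 11 10)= [0, 9, 2, 3, 7, 11, 6, 5, 8, 4, 1, 10]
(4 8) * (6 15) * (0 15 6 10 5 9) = (0 15 10 5 9)(4 8) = [15, 1, 2, 3, 8, 9, 6, 7, 4, 0, 5, 11, 12, 13, 14, 10]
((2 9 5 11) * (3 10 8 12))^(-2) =((2 9 5 11)(3 10 8 12))^(-2) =(2 5)(3 8)(9 11)(10 12)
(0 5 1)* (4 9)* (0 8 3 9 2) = (0 5 1 8 3 9 4 2) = [5, 8, 0, 9, 2, 1, 6, 7, 3, 4]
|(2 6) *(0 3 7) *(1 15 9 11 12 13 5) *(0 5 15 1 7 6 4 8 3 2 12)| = 22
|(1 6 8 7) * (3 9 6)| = |(1 3 9 6 8 7)| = 6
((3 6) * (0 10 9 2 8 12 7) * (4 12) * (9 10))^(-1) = ((0 9 2 8 4 12 7)(3 6))^(-1) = (0 7 12 4 8 2 9)(3 6)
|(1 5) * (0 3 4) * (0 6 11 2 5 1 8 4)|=6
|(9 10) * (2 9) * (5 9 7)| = |(2 7 5 9 10)| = 5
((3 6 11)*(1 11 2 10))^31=(1 11 3 6 2 10)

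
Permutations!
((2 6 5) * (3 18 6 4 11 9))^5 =(2 18 11 5 3 4 6 9)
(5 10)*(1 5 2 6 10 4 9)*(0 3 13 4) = (0 3 13 4 9 1 5)(2 6 10) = [3, 5, 6, 13, 9, 0, 10, 7, 8, 1, 2, 11, 12, 4]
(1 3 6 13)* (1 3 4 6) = (1 4 6 13 3) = [0, 4, 2, 1, 6, 5, 13, 7, 8, 9, 10, 11, 12, 3]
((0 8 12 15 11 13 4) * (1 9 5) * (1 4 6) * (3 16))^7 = (0 1 15 4 6 12 5 13 8 9 11)(3 16)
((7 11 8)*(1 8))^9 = ((1 8 7 11))^9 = (1 8 7 11)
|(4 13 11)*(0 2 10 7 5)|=15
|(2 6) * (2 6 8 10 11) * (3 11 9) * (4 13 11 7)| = |(2 8 10 9 3 7 4 13 11)| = 9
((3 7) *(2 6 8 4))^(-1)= ((2 6 8 4)(3 7))^(-1)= (2 4 8 6)(3 7)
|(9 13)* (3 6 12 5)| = 4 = |(3 6 12 5)(9 13)|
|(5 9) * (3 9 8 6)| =5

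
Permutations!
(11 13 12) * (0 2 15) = (0 2 15)(11 13 12) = [2, 1, 15, 3, 4, 5, 6, 7, 8, 9, 10, 13, 11, 12, 14, 0]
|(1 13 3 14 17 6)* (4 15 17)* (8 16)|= 8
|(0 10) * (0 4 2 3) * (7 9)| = |(0 10 4 2 3)(7 9)| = 10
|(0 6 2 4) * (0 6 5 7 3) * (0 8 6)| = 8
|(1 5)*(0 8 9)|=6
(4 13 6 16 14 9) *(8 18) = (4 13 6 16 14 9)(8 18) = [0, 1, 2, 3, 13, 5, 16, 7, 18, 4, 10, 11, 12, 6, 9, 15, 14, 17, 8]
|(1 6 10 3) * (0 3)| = |(0 3 1 6 10)| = 5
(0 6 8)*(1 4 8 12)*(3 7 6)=(0 3 7 6 12 1 4 8)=[3, 4, 2, 7, 8, 5, 12, 6, 0, 9, 10, 11, 1]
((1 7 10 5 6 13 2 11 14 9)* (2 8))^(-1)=(1 9 14 11 2 8 13 6 5 10 7)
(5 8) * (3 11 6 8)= (3 11 6 8 5)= [0, 1, 2, 11, 4, 3, 8, 7, 5, 9, 10, 6]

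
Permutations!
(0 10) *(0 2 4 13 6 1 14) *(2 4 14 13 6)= (0 10 4 6 1 13 2 14)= [10, 13, 14, 3, 6, 5, 1, 7, 8, 9, 4, 11, 12, 2, 0]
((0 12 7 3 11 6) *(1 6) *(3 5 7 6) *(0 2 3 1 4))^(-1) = (0 4 11 3 2 6 12)(5 7)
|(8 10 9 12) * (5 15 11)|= |(5 15 11)(8 10 9 12)|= 12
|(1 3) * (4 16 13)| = |(1 3)(4 16 13)| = 6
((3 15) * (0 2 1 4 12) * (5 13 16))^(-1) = ((0 2 1 4 12)(3 15)(5 13 16))^(-1) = (0 12 4 1 2)(3 15)(5 16 13)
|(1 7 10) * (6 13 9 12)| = 12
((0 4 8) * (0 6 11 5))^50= ((0 4 8 6 11 5))^50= (0 8 11)(4 6 5)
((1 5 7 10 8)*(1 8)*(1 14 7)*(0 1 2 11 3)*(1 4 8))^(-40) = ((0 4 8 1 5 2 11 3)(7 10 14))^(-40) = (7 14 10)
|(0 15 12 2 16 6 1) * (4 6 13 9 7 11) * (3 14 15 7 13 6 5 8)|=14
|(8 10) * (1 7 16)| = 6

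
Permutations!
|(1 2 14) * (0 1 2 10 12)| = 4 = |(0 1 10 12)(2 14)|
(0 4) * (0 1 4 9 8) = (0 9 8)(1 4) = [9, 4, 2, 3, 1, 5, 6, 7, 0, 8]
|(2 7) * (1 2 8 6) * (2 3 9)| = 7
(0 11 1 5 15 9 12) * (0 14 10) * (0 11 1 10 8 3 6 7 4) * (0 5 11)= (0 1 11 10)(3 6 7 4 5 15 9 12 14 8)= [1, 11, 2, 6, 5, 15, 7, 4, 3, 12, 0, 10, 14, 13, 8, 9]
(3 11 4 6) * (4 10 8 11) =(3 4 6)(8 11 10) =[0, 1, 2, 4, 6, 5, 3, 7, 11, 9, 8, 10]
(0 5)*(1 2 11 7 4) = (0 5)(1 2 11 7 4) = [5, 2, 11, 3, 1, 0, 6, 4, 8, 9, 10, 7]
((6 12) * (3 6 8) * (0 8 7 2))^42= (12)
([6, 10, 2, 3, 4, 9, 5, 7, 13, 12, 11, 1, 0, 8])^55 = [0, 10, 2, 3, 4, 5, 6, 7, 13, 9, 11, 1, 12, 8]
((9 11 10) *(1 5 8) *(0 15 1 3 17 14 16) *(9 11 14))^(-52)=((0 15 1 5 8 3 17 9 14 16)(10 11))^(-52)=(0 14 17 8 1)(3 5 15 16 9)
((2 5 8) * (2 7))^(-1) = (2 7 8 5)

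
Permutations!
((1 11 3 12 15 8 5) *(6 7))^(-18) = (1 12 5 3 8 11 15)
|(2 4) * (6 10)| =2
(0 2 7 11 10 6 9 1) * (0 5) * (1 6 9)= [2, 5, 7, 3, 4, 0, 1, 11, 8, 6, 9, 10]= (0 2 7 11 10 9 6 1 5)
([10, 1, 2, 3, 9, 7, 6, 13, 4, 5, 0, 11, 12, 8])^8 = (4 5 13)(7 8 9)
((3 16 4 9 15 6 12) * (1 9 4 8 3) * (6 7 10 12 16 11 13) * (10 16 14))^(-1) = (1 12 10 14 6 13 11 3 8 16 7 15 9)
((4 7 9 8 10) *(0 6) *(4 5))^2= ((0 6)(4 7 9 8 10 5))^2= (4 9 10)(5 7 8)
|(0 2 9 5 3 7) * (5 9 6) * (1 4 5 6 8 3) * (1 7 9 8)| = |(0 2 1 4 5 7)(3 9 8)| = 6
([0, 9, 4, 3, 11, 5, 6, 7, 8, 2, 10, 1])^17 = (1 2 11 9 4)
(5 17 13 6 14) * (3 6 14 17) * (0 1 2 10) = (0 1 2 10)(3 6 17 13 14 5) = [1, 2, 10, 6, 4, 3, 17, 7, 8, 9, 0, 11, 12, 14, 5, 15, 16, 13]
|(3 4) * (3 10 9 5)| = |(3 4 10 9 5)| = 5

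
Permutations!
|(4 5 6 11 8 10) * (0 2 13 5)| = |(0 2 13 5 6 11 8 10 4)| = 9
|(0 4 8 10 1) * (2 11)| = 10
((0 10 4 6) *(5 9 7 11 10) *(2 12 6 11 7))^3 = ((0 5 9 2 12 6)(4 11 10))^3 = (0 2)(5 12)(6 9)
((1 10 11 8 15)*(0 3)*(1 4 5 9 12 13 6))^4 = (1 15 12 10 4 13 11 5 6 8 9)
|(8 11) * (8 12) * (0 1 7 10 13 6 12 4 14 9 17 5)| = |(0 1 7 10 13 6 12 8 11 4 14 9 17 5)| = 14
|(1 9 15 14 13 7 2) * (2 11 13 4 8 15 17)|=12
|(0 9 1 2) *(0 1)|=2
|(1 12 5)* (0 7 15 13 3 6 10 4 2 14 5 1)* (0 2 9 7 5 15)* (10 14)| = 70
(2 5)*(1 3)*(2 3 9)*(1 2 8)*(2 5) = [0, 9, 2, 5, 4, 3, 6, 7, 1, 8] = (1 9 8)(3 5)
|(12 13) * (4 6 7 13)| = 5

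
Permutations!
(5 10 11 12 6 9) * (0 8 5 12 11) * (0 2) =[8, 1, 0, 3, 4, 10, 9, 7, 5, 12, 2, 11, 6] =(0 8 5 10 2)(6 9 12)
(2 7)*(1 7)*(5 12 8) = [0, 7, 1, 3, 4, 12, 6, 2, 5, 9, 10, 11, 8] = (1 7 2)(5 12 8)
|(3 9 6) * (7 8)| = |(3 9 6)(7 8)| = 6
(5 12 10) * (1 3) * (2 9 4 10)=[0, 3, 9, 1, 10, 12, 6, 7, 8, 4, 5, 11, 2]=(1 3)(2 9 4 10 5 12)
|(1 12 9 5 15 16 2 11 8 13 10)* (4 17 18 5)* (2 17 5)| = |(1 12 9 4 5 15 16 17 18 2 11 8 13 10)| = 14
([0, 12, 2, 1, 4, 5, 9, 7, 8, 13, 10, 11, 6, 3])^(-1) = [0, 3, 2, 13, 4, 5, 12, 7, 8, 6, 10, 11, 1, 9]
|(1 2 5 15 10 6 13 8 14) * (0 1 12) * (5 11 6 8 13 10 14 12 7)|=8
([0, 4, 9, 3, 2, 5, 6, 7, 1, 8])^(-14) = (1 4 2 9 8)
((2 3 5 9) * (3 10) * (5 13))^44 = (2 3 5)(9 10 13)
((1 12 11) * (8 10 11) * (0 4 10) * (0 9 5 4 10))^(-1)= ((0 10 11 1 12 8 9 5 4))^(-1)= (0 4 5 9 8 12 1 11 10)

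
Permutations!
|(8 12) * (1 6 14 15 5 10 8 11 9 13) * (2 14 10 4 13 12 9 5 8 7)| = 14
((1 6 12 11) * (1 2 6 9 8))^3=((1 9 8)(2 6 12 11))^3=(2 11 12 6)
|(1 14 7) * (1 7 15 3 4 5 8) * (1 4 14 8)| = 12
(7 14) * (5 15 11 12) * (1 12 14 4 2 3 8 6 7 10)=(1 12 5 15 11 14 10)(2 3 8 6 7 4)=[0, 12, 3, 8, 2, 15, 7, 4, 6, 9, 1, 14, 5, 13, 10, 11]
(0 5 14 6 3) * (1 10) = (0 5 14 6 3)(1 10) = [5, 10, 2, 0, 4, 14, 3, 7, 8, 9, 1, 11, 12, 13, 6]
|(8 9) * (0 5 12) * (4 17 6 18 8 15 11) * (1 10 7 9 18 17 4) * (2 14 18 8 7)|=|(0 5 12)(1 10 2 14 18 7 9 15 11)(6 17)|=18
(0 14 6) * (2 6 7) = (0 14 7 2 6) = [14, 1, 6, 3, 4, 5, 0, 2, 8, 9, 10, 11, 12, 13, 7]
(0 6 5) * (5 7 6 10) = (0 10 5)(6 7) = [10, 1, 2, 3, 4, 0, 7, 6, 8, 9, 5]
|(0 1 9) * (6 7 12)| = 3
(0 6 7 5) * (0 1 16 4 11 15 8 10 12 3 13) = (0 6 7 5 1 16 4 11 15 8 10 12 3 13) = [6, 16, 2, 13, 11, 1, 7, 5, 10, 9, 12, 15, 3, 0, 14, 8, 4]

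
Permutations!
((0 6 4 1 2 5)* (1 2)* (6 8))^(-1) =(0 5 2 4 6 8)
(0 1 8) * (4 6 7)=(0 1 8)(4 6 7)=[1, 8, 2, 3, 6, 5, 7, 4, 0]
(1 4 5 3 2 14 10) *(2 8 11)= (1 4 5 3 8 11 2 14 10)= [0, 4, 14, 8, 5, 3, 6, 7, 11, 9, 1, 2, 12, 13, 10]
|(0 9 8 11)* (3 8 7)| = 6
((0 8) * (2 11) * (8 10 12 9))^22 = ((0 10 12 9 8)(2 11))^22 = (0 12 8 10 9)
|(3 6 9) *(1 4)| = |(1 4)(3 6 9)| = 6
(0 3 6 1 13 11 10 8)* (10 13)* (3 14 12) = (0 14 12 3 6 1 10 8)(11 13) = [14, 10, 2, 6, 4, 5, 1, 7, 0, 9, 8, 13, 3, 11, 12]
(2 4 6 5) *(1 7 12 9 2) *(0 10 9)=(0 10 9 2 4 6 5 1 7 12)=[10, 7, 4, 3, 6, 1, 5, 12, 8, 2, 9, 11, 0]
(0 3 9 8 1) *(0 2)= (0 3 9 8 1 2)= [3, 2, 0, 9, 4, 5, 6, 7, 1, 8]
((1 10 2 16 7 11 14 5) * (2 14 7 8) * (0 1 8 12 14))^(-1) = ((0 1 10)(2 16 12 14 5 8)(7 11))^(-1) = (0 10 1)(2 8 5 14 12 16)(7 11)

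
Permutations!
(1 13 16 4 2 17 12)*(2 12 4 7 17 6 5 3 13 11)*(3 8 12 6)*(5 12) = (1 11 2 3 13 16 7 17 4 6 12)(5 8) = [0, 11, 3, 13, 6, 8, 12, 17, 5, 9, 10, 2, 1, 16, 14, 15, 7, 4]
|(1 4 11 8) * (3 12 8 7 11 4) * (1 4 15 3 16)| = 10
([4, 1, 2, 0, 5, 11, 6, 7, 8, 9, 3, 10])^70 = (0 10 5)(3 11 4)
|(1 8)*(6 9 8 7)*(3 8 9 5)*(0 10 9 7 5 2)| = |(0 10 9 7 6 2)(1 5 3 8)| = 12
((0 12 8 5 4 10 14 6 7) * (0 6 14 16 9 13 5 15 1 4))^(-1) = (0 5 13 9 16 10 4 1 15 8 12)(6 7)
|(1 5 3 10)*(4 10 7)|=|(1 5 3 7 4 10)|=6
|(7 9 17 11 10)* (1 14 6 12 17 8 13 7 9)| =11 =|(1 14 6 12 17 11 10 9 8 13 7)|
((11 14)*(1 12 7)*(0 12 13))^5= (11 14)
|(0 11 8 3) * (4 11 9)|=|(0 9 4 11 8 3)|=6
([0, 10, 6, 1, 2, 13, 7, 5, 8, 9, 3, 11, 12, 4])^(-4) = [0, 3, 7, 10, 6, 4, 5, 13, 8, 9, 1, 11, 12, 2]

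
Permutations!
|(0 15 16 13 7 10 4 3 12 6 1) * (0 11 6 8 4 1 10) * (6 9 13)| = 20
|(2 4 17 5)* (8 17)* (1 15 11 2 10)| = 9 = |(1 15 11 2 4 8 17 5 10)|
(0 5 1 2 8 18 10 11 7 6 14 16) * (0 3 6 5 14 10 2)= (0 14 16 3 6 10 11 7 5 1)(2 8 18)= [14, 0, 8, 6, 4, 1, 10, 5, 18, 9, 11, 7, 12, 13, 16, 15, 3, 17, 2]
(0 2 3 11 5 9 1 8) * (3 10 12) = [2, 8, 10, 11, 4, 9, 6, 7, 0, 1, 12, 5, 3] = (0 2 10 12 3 11 5 9 1 8)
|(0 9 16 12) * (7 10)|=|(0 9 16 12)(7 10)|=4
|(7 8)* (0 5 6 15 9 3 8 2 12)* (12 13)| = |(0 5 6 15 9 3 8 7 2 13 12)| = 11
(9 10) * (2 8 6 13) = (2 8 6 13)(9 10) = [0, 1, 8, 3, 4, 5, 13, 7, 6, 10, 9, 11, 12, 2]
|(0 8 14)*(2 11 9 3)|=12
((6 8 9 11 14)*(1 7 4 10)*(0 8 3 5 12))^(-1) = (0 12 5 3 6 14 11 9 8)(1 10 4 7) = ((0 8 9 11 14 6 3 5 12)(1 7 4 10))^(-1)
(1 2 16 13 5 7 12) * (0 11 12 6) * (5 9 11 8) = [8, 2, 16, 3, 4, 7, 0, 6, 5, 11, 10, 12, 1, 9, 14, 15, 13] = (0 8 5 7 6)(1 2 16 13 9 11 12)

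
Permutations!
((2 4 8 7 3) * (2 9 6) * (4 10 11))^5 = ((2 10 11 4 8 7 3 9 6))^5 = (2 7 10 3 11 9 4 6 8)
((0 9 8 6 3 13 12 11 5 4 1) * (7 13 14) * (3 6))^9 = ((0 9 8 3 14 7 13 12 11 5 4 1))^9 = (0 5 13 3)(1 11 7 8)(4 12 14 9)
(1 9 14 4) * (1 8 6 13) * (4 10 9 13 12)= [0, 13, 2, 3, 8, 5, 12, 7, 6, 14, 9, 11, 4, 1, 10]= (1 13)(4 8 6 12)(9 14 10)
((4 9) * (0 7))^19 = (0 7)(4 9)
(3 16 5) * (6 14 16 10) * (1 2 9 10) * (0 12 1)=(0 12 1 2 9 10 6 14 16 5 3)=[12, 2, 9, 0, 4, 3, 14, 7, 8, 10, 6, 11, 1, 13, 16, 15, 5]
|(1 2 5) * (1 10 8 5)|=6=|(1 2)(5 10 8)|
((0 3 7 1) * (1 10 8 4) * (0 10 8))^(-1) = (0 10 1 4 8 7 3)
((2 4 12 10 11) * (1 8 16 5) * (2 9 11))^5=(1 8 16 5)(2 4 12 10)(9 11)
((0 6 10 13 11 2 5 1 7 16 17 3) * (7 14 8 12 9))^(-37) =(0 9 5 6 7 1 10 16 14 13 17 8 11 3 12 2)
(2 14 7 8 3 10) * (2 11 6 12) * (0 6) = (0 6 12 2 14 7 8 3 10 11) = [6, 1, 14, 10, 4, 5, 12, 8, 3, 9, 11, 0, 2, 13, 7]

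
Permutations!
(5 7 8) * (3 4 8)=(3 4 8 5 7)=[0, 1, 2, 4, 8, 7, 6, 3, 5]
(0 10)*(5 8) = (0 10)(5 8) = [10, 1, 2, 3, 4, 8, 6, 7, 5, 9, 0]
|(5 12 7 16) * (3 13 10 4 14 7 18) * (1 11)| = |(1 11)(3 13 10 4 14 7 16 5 12 18)| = 10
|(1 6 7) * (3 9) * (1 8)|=4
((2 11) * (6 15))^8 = (15)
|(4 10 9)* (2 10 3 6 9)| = |(2 10)(3 6 9 4)| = 4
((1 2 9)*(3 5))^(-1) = (1 9 2)(3 5)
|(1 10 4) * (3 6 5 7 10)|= 7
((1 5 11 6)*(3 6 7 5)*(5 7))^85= (1 3 6)(5 11)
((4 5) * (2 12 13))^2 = (2 13 12)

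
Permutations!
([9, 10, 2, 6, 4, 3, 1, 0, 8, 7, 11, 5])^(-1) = (0 7 9)(1 6 3 5 11 10)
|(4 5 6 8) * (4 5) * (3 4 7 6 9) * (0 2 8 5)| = 6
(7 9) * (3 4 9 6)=(3 4 9 7 6)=[0, 1, 2, 4, 9, 5, 3, 6, 8, 7]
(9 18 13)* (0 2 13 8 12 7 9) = (0 2 13)(7 9 18 8 12) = [2, 1, 13, 3, 4, 5, 6, 9, 12, 18, 10, 11, 7, 0, 14, 15, 16, 17, 8]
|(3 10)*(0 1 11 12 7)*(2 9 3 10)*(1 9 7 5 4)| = |(0 9 3 2 7)(1 11 12 5 4)| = 5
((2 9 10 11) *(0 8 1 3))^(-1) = ((0 8 1 3)(2 9 10 11))^(-1) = (0 3 1 8)(2 11 10 9)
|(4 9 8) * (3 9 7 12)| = |(3 9 8 4 7 12)| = 6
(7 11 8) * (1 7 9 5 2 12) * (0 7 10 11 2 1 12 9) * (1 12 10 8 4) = (0 7 2 9 5 12 10 11 4 1 8) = [7, 8, 9, 3, 1, 12, 6, 2, 0, 5, 11, 4, 10]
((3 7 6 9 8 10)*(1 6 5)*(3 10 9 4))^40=((10)(1 6 4 3 7 5)(8 9))^40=(10)(1 7 4)(3 6 5)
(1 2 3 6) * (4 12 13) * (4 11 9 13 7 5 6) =(1 2 3 4 12 7 5 6)(9 13 11) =[0, 2, 3, 4, 12, 6, 1, 5, 8, 13, 10, 9, 7, 11]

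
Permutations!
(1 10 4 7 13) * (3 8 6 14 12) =(1 10 4 7 13)(3 8 6 14 12) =[0, 10, 2, 8, 7, 5, 14, 13, 6, 9, 4, 11, 3, 1, 12]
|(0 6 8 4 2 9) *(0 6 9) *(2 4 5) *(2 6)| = |(0 9 2)(5 6 8)| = 3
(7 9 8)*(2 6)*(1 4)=(1 4)(2 6)(7 9 8)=[0, 4, 6, 3, 1, 5, 2, 9, 7, 8]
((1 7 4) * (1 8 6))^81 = (1 7 4 8 6)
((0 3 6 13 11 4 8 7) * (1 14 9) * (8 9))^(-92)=(0 1 13 7 9 6 8 4 3 14 11)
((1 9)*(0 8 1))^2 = (0 1)(8 9) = ((0 8 1 9))^2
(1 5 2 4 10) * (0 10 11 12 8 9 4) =(0 10 1 5 2)(4 11 12 8 9) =[10, 5, 0, 3, 11, 2, 6, 7, 9, 4, 1, 12, 8]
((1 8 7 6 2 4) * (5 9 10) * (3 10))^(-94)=((1 8 7 6 2 4)(3 10 5 9))^(-94)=(1 7 2)(3 5)(4 8 6)(9 10)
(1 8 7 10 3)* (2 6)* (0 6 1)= [6, 8, 1, 0, 4, 5, 2, 10, 7, 9, 3]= (0 6 2 1 8 7 10 3)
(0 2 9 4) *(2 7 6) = (0 7 6 2 9 4) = [7, 1, 9, 3, 0, 5, 2, 6, 8, 4]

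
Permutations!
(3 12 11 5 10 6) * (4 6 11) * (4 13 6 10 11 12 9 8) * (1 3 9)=(1 3)(4 10 12 13 6 9 8)(5 11)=[0, 3, 2, 1, 10, 11, 9, 7, 4, 8, 12, 5, 13, 6]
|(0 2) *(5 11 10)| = 6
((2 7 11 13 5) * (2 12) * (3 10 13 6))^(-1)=((2 7 11 6 3 10 13 5 12))^(-1)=(2 12 5 13 10 3 6 11 7)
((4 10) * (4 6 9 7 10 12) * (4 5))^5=(4 5 12)(6 9 7 10)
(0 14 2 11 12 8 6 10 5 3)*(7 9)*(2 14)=(14)(0 2 11 12 8 6 10 5 3)(7 9)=[2, 1, 11, 0, 4, 3, 10, 9, 6, 7, 5, 12, 8, 13, 14]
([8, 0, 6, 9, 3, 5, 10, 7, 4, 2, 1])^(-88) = [4, 8, 10, 2, 9, 5, 1, 7, 3, 6, 0]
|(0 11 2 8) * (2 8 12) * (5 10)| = 6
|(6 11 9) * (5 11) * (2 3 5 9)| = |(2 3 5 11)(6 9)| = 4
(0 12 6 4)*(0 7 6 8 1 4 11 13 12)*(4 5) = [0, 5, 2, 3, 7, 4, 11, 6, 1, 9, 10, 13, 8, 12] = (1 5 4 7 6 11 13 12 8)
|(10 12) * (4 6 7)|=|(4 6 7)(10 12)|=6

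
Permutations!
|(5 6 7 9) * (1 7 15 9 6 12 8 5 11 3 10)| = |(1 7 6 15 9 11 3 10)(5 12 8)| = 24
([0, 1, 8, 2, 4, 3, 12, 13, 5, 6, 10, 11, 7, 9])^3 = [0, 1, 3, 5, 4, 8, 13, 6, 2, 7, 10, 11, 9, 12]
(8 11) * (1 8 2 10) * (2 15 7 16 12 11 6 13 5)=(1 8 6 13 5 2 10)(7 16 12 11 15)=[0, 8, 10, 3, 4, 2, 13, 16, 6, 9, 1, 15, 11, 5, 14, 7, 12]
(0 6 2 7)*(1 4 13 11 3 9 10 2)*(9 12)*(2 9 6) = (0 2 7)(1 4 13 11 3 12 6)(9 10) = [2, 4, 7, 12, 13, 5, 1, 0, 8, 10, 9, 3, 6, 11]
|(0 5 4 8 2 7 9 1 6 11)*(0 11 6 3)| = |(11)(0 5 4 8 2 7 9 1 3)| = 9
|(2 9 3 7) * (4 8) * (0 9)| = 10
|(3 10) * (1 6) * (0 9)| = 2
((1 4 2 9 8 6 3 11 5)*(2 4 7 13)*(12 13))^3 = (1 13 8 11 7 2 6 5 12 9 3)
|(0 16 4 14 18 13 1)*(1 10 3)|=9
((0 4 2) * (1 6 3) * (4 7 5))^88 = (0 4 7 2 5)(1 6 3)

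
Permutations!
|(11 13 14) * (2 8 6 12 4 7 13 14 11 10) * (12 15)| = |(2 8 6 15 12 4 7 13 11 14 10)| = 11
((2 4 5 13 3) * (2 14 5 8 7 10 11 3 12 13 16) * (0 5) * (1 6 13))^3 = (0 2 7 3 5 4 10 14 16 8 11)(1 12 13 6)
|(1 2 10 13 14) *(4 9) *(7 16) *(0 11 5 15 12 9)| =70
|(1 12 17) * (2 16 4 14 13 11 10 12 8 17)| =|(1 8 17)(2 16 4 14 13 11 10 12)| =24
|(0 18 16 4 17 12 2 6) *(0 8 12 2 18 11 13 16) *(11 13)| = |(0 13 16 4 17 2 6 8 12 18)| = 10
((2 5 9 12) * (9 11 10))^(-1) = (2 12 9 10 11 5)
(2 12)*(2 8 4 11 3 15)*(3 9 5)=(2 12 8 4 11 9 5 3 15)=[0, 1, 12, 15, 11, 3, 6, 7, 4, 5, 10, 9, 8, 13, 14, 2]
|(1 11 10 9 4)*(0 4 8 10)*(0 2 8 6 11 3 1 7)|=6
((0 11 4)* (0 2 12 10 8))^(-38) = (0 12 11 10 4 8 2)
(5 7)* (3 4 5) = (3 4 5 7) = [0, 1, 2, 4, 5, 7, 6, 3]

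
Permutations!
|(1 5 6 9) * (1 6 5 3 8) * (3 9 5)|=|(1 9 6 5 3 8)|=6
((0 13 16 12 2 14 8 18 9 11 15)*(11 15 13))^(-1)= (0 15 9 18 8 14 2 12 16 13 11)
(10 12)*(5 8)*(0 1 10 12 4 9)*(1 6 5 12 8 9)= [6, 10, 2, 3, 1, 9, 5, 7, 12, 0, 4, 11, 8]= (0 6 5 9)(1 10 4)(8 12)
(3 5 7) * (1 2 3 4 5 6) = (1 2 3 6)(4 5 7) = [0, 2, 3, 6, 5, 7, 1, 4]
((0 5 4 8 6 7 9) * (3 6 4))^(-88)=((0 5 3 6 7 9)(4 8))^(-88)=(0 3 7)(5 6 9)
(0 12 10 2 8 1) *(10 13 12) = (0 10 2 8 1)(12 13) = [10, 0, 8, 3, 4, 5, 6, 7, 1, 9, 2, 11, 13, 12]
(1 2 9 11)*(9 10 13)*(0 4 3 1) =(0 4 3 1 2 10 13 9 11) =[4, 2, 10, 1, 3, 5, 6, 7, 8, 11, 13, 0, 12, 9]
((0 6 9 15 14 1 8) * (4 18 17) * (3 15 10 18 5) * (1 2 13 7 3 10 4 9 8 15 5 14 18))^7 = (0 6 8)(1 2 15 13 18 7 17 3 9 5 4 10 14)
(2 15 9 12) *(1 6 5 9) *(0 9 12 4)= [9, 6, 15, 3, 0, 12, 5, 7, 8, 4, 10, 11, 2, 13, 14, 1]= (0 9 4)(1 6 5 12 2 15)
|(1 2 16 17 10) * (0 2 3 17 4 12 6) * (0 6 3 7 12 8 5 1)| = 12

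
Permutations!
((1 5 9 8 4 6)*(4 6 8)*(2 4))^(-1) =(1 6 8 4 2 9 5)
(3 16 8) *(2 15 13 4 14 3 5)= [0, 1, 15, 16, 14, 2, 6, 7, 5, 9, 10, 11, 12, 4, 3, 13, 8]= (2 15 13 4 14 3 16 8 5)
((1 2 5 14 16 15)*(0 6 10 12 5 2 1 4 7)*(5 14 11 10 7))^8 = ((0 6 7)(4 5 11 10 12 14 16 15))^8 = (16)(0 7 6)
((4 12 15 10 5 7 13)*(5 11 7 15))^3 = (4 15 7 12 10 13 5 11)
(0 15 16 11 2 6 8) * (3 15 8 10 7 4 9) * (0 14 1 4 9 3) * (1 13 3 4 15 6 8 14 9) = (0 14 13 3 6 10 7 1 15 16 11 2 8 9) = [14, 15, 8, 6, 4, 5, 10, 1, 9, 0, 7, 2, 12, 3, 13, 16, 11]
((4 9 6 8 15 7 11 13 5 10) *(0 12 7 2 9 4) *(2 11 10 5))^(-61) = ((0 12 7 10)(2 9 6 8 15 11 13))^(-61) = (0 10 7 12)(2 6 15 13 9 8 11)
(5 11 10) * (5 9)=(5 11 10 9)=[0, 1, 2, 3, 4, 11, 6, 7, 8, 5, 9, 10]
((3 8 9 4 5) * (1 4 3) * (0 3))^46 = ((0 3 8 9)(1 4 5))^46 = (0 8)(1 4 5)(3 9)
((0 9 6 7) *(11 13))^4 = (13)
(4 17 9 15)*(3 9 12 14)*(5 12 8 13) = (3 9 15 4 17 8 13 5 12 14) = [0, 1, 2, 9, 17, 12, 6, 7, 13, 15, 10, 11, 14, 5, 3, 4, 16, 8]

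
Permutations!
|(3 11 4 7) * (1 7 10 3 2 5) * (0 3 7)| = 9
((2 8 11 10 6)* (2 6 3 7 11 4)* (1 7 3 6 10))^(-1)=((1 7 11)(2 8 4)(6 10))^(-1)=(1 11 7)(2 4 8)(6 10)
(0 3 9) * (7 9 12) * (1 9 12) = (0 3 1 9)(7 12) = [3, 9, 2, 1, 4, 5, 6, 12, 8, 0, 10, 11, 7]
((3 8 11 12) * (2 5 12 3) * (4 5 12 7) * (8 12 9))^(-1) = (2 12 3 11 8 9)(4 7 5)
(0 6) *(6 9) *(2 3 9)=(0 2 3 9 6)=[2, 1, 3, 9, 4, 5, 0, 7, 8, 6]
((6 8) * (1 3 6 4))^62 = (1 6 4 3 8)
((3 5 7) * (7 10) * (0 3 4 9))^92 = ((0 3 5 10 7 4 9))^92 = (0 3 5 10 7 4 9)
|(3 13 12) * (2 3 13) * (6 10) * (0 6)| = 6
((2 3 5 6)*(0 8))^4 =(8)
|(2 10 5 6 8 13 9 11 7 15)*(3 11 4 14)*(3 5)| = |(2 10 3 11 7 15)(4 14 5 6 8 13 9)| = 42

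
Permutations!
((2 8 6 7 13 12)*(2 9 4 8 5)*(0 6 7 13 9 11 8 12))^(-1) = (0 13 6)(2 5)(4 9 7 8 11 12)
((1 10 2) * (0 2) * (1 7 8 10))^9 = ((0 2 7 8 10))^9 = (0 10 8 7 2)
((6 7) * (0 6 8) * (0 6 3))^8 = (6 8 7)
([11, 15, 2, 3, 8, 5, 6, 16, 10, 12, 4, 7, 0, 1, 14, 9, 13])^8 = (0 12 9 15 1 13 16 7 11)(4 10 8)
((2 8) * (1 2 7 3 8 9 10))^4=(10)(3 8 7)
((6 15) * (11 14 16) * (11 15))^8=(6 16 11 15 14)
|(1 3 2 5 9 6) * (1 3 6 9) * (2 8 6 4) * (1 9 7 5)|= |(1 4 2)(3 8 6)(5 9 7)|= 3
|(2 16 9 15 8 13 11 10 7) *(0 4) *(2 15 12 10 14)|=22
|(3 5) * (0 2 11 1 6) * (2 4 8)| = 14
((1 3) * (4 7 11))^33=(11)(1 3)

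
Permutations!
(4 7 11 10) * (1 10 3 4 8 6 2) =(1 10 8 6 2)(3 4 7 11) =[0, 10, 1, 4, 7, 5, 2, 11, 6, 9, 8, 3]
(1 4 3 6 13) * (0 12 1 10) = (0 12 1 4 3 6 13 10) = [12, 4, 2, 6, 3, 5, 13, 7, 8, 9, 0, 11, 1, 10]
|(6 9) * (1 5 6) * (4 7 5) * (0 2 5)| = |(0 2 5 6 9 1 4 7)| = 8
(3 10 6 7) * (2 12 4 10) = (2 12 4 10 6 7 3) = [0, 1, 12, 2, 10, 5, 7, 3, 8, 9, 6, 11, 4]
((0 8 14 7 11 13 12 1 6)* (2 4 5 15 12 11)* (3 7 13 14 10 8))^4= (0 4 1 7 15)(2 12 3 5 6)(11 14 13)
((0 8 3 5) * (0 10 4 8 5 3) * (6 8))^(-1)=((0 5 10 4 6 8))^(-1)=(0 8 6 4 10 5)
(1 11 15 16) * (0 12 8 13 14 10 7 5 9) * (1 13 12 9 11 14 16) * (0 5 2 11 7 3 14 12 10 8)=(0 9 5 7 2 11 15 1 12)(3 14 8 10)(13 16)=[9, 12, 11, 14, 4, 7, 6, 2, 10, 5, 3, 15, 0, 16, 8, 1, 13]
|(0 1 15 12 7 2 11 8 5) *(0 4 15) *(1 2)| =10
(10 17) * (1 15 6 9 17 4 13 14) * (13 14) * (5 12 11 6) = (1 15 5 12 11 6 9 17 10 4 14) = [0, 15, 2, 3, 14, 12, 9, 7, 8, 17, 4, 6, 11, 13, 1, 5, 16, 10]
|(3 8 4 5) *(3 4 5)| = 4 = |(3 8 5 4)|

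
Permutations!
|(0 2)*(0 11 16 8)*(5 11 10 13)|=8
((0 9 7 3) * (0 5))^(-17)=((0 9 7 3 5))^(-17)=(0 3 9 5 7)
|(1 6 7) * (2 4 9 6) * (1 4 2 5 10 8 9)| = |(1 5 10 8 9 6 7 4)| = 8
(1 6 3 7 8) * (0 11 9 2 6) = (0 11 9 2 6 3 7 8 1) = [11, 0, 6, 7, 4, 5, 3, 8, 1, 2, 10, 9]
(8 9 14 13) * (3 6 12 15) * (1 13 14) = (1 13 8 9)(3 6 12 15) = [0, 13, 2, 6, 4, 5, 12, 7, 9, 1, 10, 11, 15, 8, 14, 3]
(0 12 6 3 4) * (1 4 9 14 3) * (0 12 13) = (0 13)(1 4 12 6)(3 9 14) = [13, 4, 2, 9, 12, 5, 1, 7, 8, 14, 10, 11, 6, 0, 3]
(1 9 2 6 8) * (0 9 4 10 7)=(0 9 2 6 8 1 4 10 7)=[9, 4, 6, 3, 10, 5, 8, 0, 1, 2, 7]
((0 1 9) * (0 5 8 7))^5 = ((0 1 9 5 8 7))^5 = (0 7 8 5 9 1)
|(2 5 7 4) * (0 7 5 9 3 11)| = 7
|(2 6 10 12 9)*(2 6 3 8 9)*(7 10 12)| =|(2 3 8 9 6 12)(7 10)| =6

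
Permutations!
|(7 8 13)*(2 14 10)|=|(2 14 10)(7 8 13)|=3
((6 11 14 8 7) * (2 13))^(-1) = (2 13)(6 7 8 14 11)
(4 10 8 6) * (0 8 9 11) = (0 8 6 4 10 9 11) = [8, 1, 2, 3, 10, 5, 4, 7, 6, 11, 9, 0]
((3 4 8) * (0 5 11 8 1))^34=(0 1 4 3 8 11 5)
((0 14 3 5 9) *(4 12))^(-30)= ((0 14 3 5 9)(4 12))^(-30)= (14)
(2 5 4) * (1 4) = (1 4 2 5) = [0, 4, 5, 3, 2, 1]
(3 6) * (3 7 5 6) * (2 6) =(2 6 7 5) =[0, 1, 6, 3, 4, 2, 7, 5]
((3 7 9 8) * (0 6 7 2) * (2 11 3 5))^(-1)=((0 6 7 9 8 5 2)(3 11))^(-1)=(0 2 5 8 9 7 6)(3 11)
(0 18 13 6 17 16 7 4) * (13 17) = (0 18 17 16 7 4)(6 13) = [18, 1, 2, 3, 0, 5, 13, 4, 8, 9, 10, 11, 12, 6, 14, 15, 7, 16, 17]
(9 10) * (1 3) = (1 3)(9 10) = [0, 3, 2, 1, 4, 5, 6, 7, 8, 10, 9]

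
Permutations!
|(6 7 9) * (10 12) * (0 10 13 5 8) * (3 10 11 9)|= 11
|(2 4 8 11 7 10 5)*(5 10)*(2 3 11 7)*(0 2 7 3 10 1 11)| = 5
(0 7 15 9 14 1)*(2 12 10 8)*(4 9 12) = (0 7 15 12 10 8 2 4 9 14 1) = [7, 0, 4, 3, 9, 5, 6, 15, 2, 14, 8, 11, 10, 13, 1, 12]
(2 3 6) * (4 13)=[0, 1, 3, 6, 13, 5, 2, 7, 8, 9, 10, 11, 12, 4]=(2 3 6)(4 13)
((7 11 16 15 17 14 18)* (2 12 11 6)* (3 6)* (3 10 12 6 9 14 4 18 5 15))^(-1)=(2 6)(3 16 11 12 10 7 18 4 17 15 5 14 9)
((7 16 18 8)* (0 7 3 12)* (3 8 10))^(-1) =(0 12 3 10 18 16 7)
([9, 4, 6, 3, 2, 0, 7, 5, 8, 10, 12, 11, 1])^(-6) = [1, 7, 0, 3, 5, 12, 9, 10, 8, 4, 2, 11, 6]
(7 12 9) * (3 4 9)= (3 4 9 7 12)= [0, 1, 2, 4, 9, 5, 6, 12, 8, 7, 10, 11, 3]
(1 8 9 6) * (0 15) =(0 15)(1 8 9 6) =[15, 8, 2, 3, 4, 5, 1, 7, 9, 6, 10, 11, 12, 13, 14, 0]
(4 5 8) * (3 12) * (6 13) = (3 12)(4 5 8)(6 13) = [0, 1, 2, 12, 5, 8, 13, 7, 4, 9, 10, 11, 3, 6]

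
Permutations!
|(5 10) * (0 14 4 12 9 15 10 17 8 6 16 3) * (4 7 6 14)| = |(0 4 12 9 15 10 5 17 8 14 7 6 16 3)| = 14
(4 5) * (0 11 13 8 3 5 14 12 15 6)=(0 11 13 8 3 5 4 14 12 15 6)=[11, 1, 2, 5, 14, 4, 0, 7, 3, 9, 10, 13, 15, 8, 12, 6]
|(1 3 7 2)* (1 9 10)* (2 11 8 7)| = 15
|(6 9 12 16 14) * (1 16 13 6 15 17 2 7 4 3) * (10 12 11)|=18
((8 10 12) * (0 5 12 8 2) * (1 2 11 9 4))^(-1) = ((0 5 12 11 9 4 1 2)(8 10))^(-1) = (0 2 1 4 9 11 12 5)(8 10)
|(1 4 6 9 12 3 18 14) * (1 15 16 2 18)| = |(1 4 6 9 12 3)(2 18 14 15 16)| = 30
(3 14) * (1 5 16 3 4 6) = (1 5 16 3 14 4 6) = [0, 5, 2, 14, 6, 16, 1, 7, 8, 9, 10, 11, 12, 13, 4, 15, 3]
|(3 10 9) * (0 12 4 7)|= 12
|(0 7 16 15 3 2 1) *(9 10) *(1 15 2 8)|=8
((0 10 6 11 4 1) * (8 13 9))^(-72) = (13)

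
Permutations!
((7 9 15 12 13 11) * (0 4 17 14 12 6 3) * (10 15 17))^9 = (0 15)(3 10)(4 6)(7 17 12 11 9 14 13)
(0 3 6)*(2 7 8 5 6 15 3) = (0 2 7 8 5 6)(3 15) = [2, 1, 7, 15, 4, 6, 0, 8, 5, 9, 10, 11, 12, 13, 14, 3]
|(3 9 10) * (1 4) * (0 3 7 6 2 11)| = 8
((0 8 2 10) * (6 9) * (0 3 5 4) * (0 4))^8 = ((0 8 2 10 3 5)(6 9))^8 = (0 2 3)(5 8 10)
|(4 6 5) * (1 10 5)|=5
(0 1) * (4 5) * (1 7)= [7, 0, 2, 3, 5, 4, 6, 1]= (0 7 1)(4 5)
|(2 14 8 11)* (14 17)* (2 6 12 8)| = |(2 17 14)(6 12 8 11)| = 12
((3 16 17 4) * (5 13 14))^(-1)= (3 4 17 16)(5 14 13)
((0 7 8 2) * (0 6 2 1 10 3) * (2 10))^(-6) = (0 8 2 10)(1 6 3 7)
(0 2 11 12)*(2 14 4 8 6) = (0 14 4 8 6 2 11 12) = [14, 1, 11, 3, 8, 5, 2, 7, 6, 9, 10, 12, 0, 13, 4]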